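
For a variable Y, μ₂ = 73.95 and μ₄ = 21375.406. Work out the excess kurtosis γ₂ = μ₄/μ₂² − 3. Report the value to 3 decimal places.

μ₂² = 73.95² = 5468.60250
μ₄/μ₂² = 21375.406 / 5468.60250 = 3.90875
γ₂ = 3.90875 − 3 ≈ 0.909

0.909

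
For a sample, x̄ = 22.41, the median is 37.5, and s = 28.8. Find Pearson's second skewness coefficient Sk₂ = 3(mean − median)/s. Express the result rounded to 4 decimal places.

Sk₂ = 3(22.41 − 37.5) / 28.8 = 3 × -15.0900 / 28.8
    = -45.2700 / 28.8 ≈ -1.5719

-1.5719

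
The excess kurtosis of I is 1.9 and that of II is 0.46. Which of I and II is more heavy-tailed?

I

Higher excess kurtosis ⇒ heavier tails relative to the normal distribution.
1.9 vs 0.46: the larger is 1.9, so I has heavier tails.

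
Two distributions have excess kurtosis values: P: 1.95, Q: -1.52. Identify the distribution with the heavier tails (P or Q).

P

Higher excess kurtosis ⇒ heavier tails relative to the normal distribution.
1.95 vs -1.52: the larger is 1.95, so P has heavier tails. (P is leptokurtic — heavier-than-normal tails; the other is platykurtic.)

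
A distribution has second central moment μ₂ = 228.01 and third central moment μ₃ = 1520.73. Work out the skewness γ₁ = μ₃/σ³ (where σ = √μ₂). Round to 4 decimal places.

σ = √μ₂ = √228.01 = 15.10000
σ³ = μ₂^(3/2) = 3442.95100
γ₁ = μ₃/σ³ = 1520.73 / 3442.95100 ≈ 0.4417

0.4417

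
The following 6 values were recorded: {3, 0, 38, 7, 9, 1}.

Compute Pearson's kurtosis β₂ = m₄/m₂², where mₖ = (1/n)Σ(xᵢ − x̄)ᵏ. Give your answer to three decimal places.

3.786

x̄ = 9.6667
Σ(xᵢ − x̄)² = 1023.3333 ⇒ m₂ = 170.55556
Σ(xᵢ − x̄)⁴ = 660851.7778 ⇒ m₄ = 110141.96296
m₂² = 29089.19753
β₂ = m₄/m₂² = 110141.96296 / 29089.19753 ≈ 3.786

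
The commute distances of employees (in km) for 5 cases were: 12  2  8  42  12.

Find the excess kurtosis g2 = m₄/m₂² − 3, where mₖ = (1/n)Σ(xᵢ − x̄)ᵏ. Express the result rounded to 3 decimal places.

-0.050

x̄ = 15.2000
Σ(xᵢ − x̄)² = 964.8000 ⇒ m₂ = 192.96000
Σ(xᵢ − x̄)⁴ = 549125.3760 ⇒ m₄ = 109825.07520
m₂² = 37233.56160
g2 = m₄/m₂² − 3 = 2.94963 − 3 ≈ -0.050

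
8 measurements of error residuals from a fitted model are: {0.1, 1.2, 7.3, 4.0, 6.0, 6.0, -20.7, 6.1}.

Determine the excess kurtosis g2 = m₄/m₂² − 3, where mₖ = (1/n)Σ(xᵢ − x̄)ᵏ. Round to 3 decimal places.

2.296

x̄ = 1.2500
Σ(xᵢ − x̄)² = 595.9400 ⇒ m₂ = 74.49250
Σ(xᵢ − x̄)⁴ = 235103.7732 ⇒ m₄ = 29387.97166
m₂² = 5549.13256
g2 = m₄/m₂² − 3 = 5.29596 − 3 ≈ 2.296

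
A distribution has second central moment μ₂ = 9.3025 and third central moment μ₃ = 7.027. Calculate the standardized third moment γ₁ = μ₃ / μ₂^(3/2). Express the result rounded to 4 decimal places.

σ = √μ₂ = √9.3025 = 3.05000
σ³ = μ₂^(3/2) = 28.37263
γ₁ = μ₃/σ³ = 7.027 / 28.37263 ≈ 0.2477

0.2477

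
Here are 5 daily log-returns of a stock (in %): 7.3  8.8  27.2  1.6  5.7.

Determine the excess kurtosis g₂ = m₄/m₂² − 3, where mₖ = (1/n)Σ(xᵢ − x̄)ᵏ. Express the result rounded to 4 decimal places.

-0.0680

x̄ = 10.1200
Σ(xᵢ − x̄)² = 393.5480 ⇒ m₂ = 78.70960
Σ(xᵢ − x̄)⁴ = 90821.6062 ⇒ m₄ = 18164.32124
m₂² = 6195.20113
g₂ = m₄/m₂² − 3 = 2.93200 − 3 ≈ -0.0680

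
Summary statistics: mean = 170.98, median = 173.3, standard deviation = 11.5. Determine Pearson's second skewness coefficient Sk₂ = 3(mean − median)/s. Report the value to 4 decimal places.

-0.6052

Sk₂ = 3(170.98 − 173.3) / 11.5 = 3 × -2.3200 / 11.5
    = -6.9600 / 11.5 ≈ -0.6052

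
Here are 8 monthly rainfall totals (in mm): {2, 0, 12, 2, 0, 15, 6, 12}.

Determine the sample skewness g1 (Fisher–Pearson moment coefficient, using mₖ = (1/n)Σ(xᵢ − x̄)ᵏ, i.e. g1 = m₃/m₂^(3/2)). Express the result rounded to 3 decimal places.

0.347

x̄ = (2 + 0 + 12 + 2 + 0 + 15 + 6 + 12) / 8 = 6.1250
deviations (xᵢ − x̄): -4.1250, -6.1250, 5.8750, -4.1250, -6.1250, 8.8750, -0.1250, 5.8750
Σ(xᵢ − x̄)² = 256.8750 ⇒ m₂ = 256.8750/8 = 32.10938
Σ(xᵢ − x̄)³ = 504.6563 ⇒ m₃ = 504.6563/8 = 63.08203
m₂^(3/2) = 32.10938^(1.5) = 181.94821
g1 = m₃ / m₂^(3/2) = 63.08203 / 181.94821 ≈ 0.347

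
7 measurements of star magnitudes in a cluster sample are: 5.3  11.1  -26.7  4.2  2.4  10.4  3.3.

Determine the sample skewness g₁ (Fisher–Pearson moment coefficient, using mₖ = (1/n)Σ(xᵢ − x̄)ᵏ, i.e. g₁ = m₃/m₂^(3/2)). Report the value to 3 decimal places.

x̄ = (5.3 + 11.1 - 26.7 + 4.2 + 2.4 + 10.4 + 3.3) / 7 = 1.4286
deviations (xᵢ − x̄): 3.8714, 9.6714, -28.1286, 2.7714, 0.9714, 8.9714, 1.8714
Σ(xᵢ − x̄)² = 992.3543 ⇒ m₂ = 992.3543/7 = 141.76490
Σ(xᵢ − x̄)³ = -20542.2971 ⇒ m₃ = -20542.2971/7 = -2934.61387
m₂^(3/2) = 141.76490^(1.5) = 1687.92468
g₁ = m₃ / m₂^(3/2) = -2934.61387 / 1687.92468 ≈ -1.739

-1.739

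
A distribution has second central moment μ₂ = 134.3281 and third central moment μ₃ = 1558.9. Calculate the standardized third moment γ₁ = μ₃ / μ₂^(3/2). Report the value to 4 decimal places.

1.0013

σ = √μ₂ = √134.3281 = 11.59000
σ³ = μ₂^(3/2) = 1556.86268
γ₁ = μ₃/σ³ = 1558.9 / 1556.86268 ≈ 1.0013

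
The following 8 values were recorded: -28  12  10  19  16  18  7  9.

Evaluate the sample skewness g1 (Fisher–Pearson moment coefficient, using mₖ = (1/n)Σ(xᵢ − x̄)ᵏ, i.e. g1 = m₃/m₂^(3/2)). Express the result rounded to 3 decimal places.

-1.901

x̄ = (-28 + 12 + 10 + 19 + 16 + 18 + 7 + 9) / 8 = 7.8750
deviations (xᵢ − x̄): -35.8750, 4.1250, 2.1250, 11.1250, 8.1250, 10.1250, -0.8750, 1.1250
Σ(xᵢ − x̄)² = 1602.8750 ⇒ m₂ = 1602.8750/8 = 200.35938
Σ(xᵢ − x̄)³ = -43139.9063 ⇒ m₃ = -43139.9063/8 = -5392.48828
m₂^(3/2) = 200.35938^(1.5) = 2836.05404
g1 = m₃ / m₂^(3/2) = -5392.48828 / 2836.05404 ≈ -1.901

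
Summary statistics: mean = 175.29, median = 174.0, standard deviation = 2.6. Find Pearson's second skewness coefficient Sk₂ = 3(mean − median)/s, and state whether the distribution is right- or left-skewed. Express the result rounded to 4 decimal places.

Sk₂ = 3(175.29 − 174.0) / 2.6 = 3 × 1.2900 / 2.6
    = 3.8700 / 2.6 ≈ 1.4885
Sk₂ > 0 ⇒ mean > median ⇒ right-skewed (positive skew).

1.4885, right-skewed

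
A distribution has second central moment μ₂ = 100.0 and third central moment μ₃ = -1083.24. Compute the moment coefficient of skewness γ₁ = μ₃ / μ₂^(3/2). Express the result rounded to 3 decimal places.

σ = √μ₂ = √100.0 = 10.00000
σ³ = μ₂^(3/2) = 1000.00000
γ₁ = μ₃/σ³ = -1083.24 / 1000.00000 ≈ -1.083

-1.083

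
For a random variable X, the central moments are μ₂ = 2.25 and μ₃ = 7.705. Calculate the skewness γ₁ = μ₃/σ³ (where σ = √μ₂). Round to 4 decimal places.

2.2830

σ = √μ₂ = √2.25 = 1.50000
σ³ = μ₂^(3/2) = 3.37500
γ₁ = μ₃/σ³ = 7.705 / 3.37500 ≈ 2.2830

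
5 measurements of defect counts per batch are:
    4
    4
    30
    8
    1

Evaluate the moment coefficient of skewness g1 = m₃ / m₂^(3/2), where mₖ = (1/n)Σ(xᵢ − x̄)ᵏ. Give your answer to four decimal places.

x̄ = (4 + 4 + 30 + 8 + 1) / 5 = 9.4000
deviations (xᵢ − x̄): -5.4000, -5.4000, 20.6000, -1.4000, -8.4000
Σ(xᵢ − x̄)² = 555.2000 ⇒ m₂ = 555.2000/5 = 111.04000
Σ(xᵢ − x̄)³ = 7831.4400 ⇒ m₃ = 7831.4400/5 = 1566.28800
m₂^(3/2) = 111.04000^(1.5) = 1170.08976
g1 = m₃ / m₂^(3/2) = 1566.28800 / 1170.08976 ≈ 1.3386

1.3386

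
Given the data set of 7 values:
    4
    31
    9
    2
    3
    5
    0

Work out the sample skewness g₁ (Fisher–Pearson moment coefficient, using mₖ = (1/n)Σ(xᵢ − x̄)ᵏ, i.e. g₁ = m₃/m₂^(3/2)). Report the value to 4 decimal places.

1.7638

x̄ = (4 + 31 + 9 + 2 + 3 + 5 + 0) / 7 = 7.7143
deviations (xᵢ − x̄): -3.7143, 23.2857, 1.2857, -5.7143, -4.7143, -2.7143, -7.7143
Σ(xᵢ − x̄)² = 679.4286 ⇒ m₂ = 679.4286/7 = 97.06122
Σ(xᵢ − x̄)³ = 11806.5306 ⇒ m₃ = 11806.5306/7 = 1686.64723
m₂^(3/2) = 97.06122^(1.5) = 956.24384
g₁ = m₃ / m₂^(3/2) = 1686.64723 / 956.24384 ≈ 1.7638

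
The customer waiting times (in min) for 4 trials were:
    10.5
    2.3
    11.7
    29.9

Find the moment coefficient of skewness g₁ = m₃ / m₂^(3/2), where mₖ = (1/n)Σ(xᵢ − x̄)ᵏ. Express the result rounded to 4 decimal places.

x̄ = (10.5 + 2.3 + 11.7 + 29.9) / 4 = 13.6000
deviations (xᵢ − x̄): -3.1000, -11.3000, -1.9000, 16.3000
Σ(xᵢ − x̄)² = 406.6000 ⇒ m₂ = 406.6000/4 = 101.65000
Σ(xᵢ − x̄)³ = 2851.2000 ⇒ m₃ = 2851.2000/4 = 712.80000
m₂^(3/2) = 101.65000^(1.5) = 1024.85181
g₁ = m₃ / m₂^(3/2) = 712.80000 / 1024.85181 ≈ 0.6955

0.6955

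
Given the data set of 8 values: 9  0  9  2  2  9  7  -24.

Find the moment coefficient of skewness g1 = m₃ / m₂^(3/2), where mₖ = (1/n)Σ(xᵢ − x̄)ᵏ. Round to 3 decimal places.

x̄ = (9 + 0 + 9 + 2 + 2 + 9 + 7 - 24) / 8 = 1.7500
deviations (xᵢ − x̄): 7.2500, -1.7500, 7.2500, 0.2500, 0.2500, 7.2500, 5.2500, -25.7500
Σ(xᵢ − x̄)² = 851.5000 ⇒ m₂ = 851.5000/8 = 106.43750
Σ(xᵢ − x̄)³ = -15791.2500 ⇒ m₃ = -15791.2500/8 = -1973.90625
m₂^(3/2) = 106.43750^(1.5) = 1098.10027
g1 = m₃ / m₂^(3/2) = -1973.90625 / 1098.10027 ≈ -1.798

-1.798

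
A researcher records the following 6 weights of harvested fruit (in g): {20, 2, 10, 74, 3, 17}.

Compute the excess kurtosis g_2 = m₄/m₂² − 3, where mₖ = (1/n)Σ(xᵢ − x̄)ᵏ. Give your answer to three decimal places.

0.703

x̄ = 21.0000
Σ(xᵢ − x̄)² = 3632.0000 ⇒ m₂ = 605.33333
Σ(xᵢ − x̄)⁴ = 8140676.0000 ⇒ m₄ = 1356779.33333
m₂² = 366428.44444
g_2 = m₄/m₂² − 3 = 3.70271 − 3 ≈ 0.703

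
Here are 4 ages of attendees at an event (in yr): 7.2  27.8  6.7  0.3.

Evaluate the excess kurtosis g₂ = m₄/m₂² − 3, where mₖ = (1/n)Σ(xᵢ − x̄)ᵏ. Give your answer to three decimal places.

-0.807

x̄ = 10.5000
Σ(xᵢ − x̄)² = 428.6600 ⇒ m₂ = 107.16500
Σ(xᵢ − x̄)⁴ = 100725.9314 ⇒ m₄ = 25181.48285
m₂² = 11484.33723
g₂ = m₄/m₂² − 3 = 2.19268 − 3 ≈ -0.807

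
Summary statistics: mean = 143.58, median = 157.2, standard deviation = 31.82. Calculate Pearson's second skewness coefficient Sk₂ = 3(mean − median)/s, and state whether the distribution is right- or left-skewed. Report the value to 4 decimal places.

-1.2841, left-skewed

Sk₂ = 3(143.58 − 157.2) / 31.82 = 3 × -13.6200 / 31.82
    = -40.8600 / 31.82 ≈ -1.2841
Sk₂ < 0 ⇒ mean < median ⇒ left-skewed (negative skew).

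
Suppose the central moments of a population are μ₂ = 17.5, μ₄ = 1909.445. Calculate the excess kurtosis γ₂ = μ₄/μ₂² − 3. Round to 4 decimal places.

μ₂² = 17.5² = 306.25000
μ₄/μ₂² = 1909.445 / 306.25000 = 6.23492
γ₂ = 6.23492 − 3 ≈ 3.2349

3.2349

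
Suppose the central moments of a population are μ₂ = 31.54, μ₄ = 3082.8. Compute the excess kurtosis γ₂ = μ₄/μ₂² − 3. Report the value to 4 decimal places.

μ₂² = 31.54² = 994.77160
μ₄/μ₂² = 3082.8 / 994.77160 = 3.09900
γ₂ = 3.09900 − 3 ≈ 0.0990

0.0990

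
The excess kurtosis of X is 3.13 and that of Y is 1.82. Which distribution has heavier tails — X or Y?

Higher excess kurtosis ⇒ heavier tails relative to the normal distribution.
3.13 vs 1.82: the larger is 3.13, so X has heavier tails.

X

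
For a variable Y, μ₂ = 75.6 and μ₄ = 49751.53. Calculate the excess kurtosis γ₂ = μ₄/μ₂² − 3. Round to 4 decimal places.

μ₂² = 75.6² = 5715.36000
μ₄/μ₂² = 49751.53 / 5715.36000 = 8.70488
γ₂ = 8.70488 − 3 ≈ 5.7049

5.7049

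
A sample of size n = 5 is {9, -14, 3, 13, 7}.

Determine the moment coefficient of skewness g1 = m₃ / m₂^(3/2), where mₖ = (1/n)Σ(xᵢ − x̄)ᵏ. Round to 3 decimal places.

x̄ = (9 - 14 + 3 + 13 + 7) / 5 = 3.6000
deviations (xᵢ − x̄): 5.4000, -17.6000, -0.6000, 9.4000, 3.4000
Σ(xᵢ − x̄)² = 439.2000 ⇒ m₂ = 439.2000/5 = 87.84000
Σ(xᵢ − x̄)³ = -4424.6400 ⇒ m₃ = -4424.6400/5 = -884.92800
m₂^(3/2) = 87.84000^(1.5) = 823.26280
g1 = m₃ / m₂^(3/2) = -884.92800 / 823.26280 ≈ -1.075

-1.075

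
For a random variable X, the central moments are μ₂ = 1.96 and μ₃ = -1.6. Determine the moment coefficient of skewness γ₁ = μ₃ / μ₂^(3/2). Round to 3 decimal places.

σ = √μ₂ = √1.96 = 1.40000
σ³ = μ₂^(3/2) = 2.74400
γ₁ = μ₃/σ³ = -1.6 / 2.74400 ≈ -0.583

-0.583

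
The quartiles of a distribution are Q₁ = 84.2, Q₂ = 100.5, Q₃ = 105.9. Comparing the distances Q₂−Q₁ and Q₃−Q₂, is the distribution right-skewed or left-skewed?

Q₂ − Q₁ = 16.3;  Q₃ − Q₂ = 5.4
Q₂ − Q₁ > Q₃ − Q₂ ⇒ the lower half is more spread out ⇒ left-skewed.

left-skewed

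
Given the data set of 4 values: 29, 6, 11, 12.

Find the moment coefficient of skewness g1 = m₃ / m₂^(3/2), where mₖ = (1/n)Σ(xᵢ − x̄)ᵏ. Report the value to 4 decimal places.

0.9100

x̄ = (29 + 6 + 11 + 12) / 4 = 14.5000
deviations (xᵢ − x̄): 14.5000, -8.5000, -3.5000, -2.5000
Σ(xᵢ − x̄)² = 301.0000 ⇒ m₂ = 301.0000/4 = 75.25000
Σ(xᵢ − x̄)³ = 2376.0000 ⇒ m₃ = 2376.0000/4 = 594.00000
m₂^(3/2) = 75.25000^(1.5) = 652.76935
g1 = m₃ / m₂^(3/2) = 594.00000 / 652.76935 ≈ 0.9100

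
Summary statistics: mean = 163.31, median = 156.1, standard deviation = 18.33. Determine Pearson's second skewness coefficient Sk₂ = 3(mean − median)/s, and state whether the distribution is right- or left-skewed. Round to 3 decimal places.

Sk₂ = 3(163.31 − 156.1) / 18.33 = 3 × 7.2100 / 18.33
    = 21.6300 / 18.33 ≈ 1.180
Sk₂ > 0 ⇒ mean > median ⇒ right-skewed (positive skew).

1.180, right-skewed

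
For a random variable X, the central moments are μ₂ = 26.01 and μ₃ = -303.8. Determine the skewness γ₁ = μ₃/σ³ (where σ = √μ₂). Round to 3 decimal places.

σ = √μ₂ = √26.01 = 5.10000
σ³ = μ₂^(3/2) = 132.65100
γ₁ = μ₃/σ³ = -303.8 / 132.65100 ≈ -2.290

-2.290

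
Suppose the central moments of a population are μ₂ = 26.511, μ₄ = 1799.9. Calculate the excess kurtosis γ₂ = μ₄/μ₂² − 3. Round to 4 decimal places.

-0.4391

μ₂² = 26.511² = 702.83312
μ₄/μ₂² = 1799.9 / 702.83312 = 2.56092
γ₂ = 2.56092 − 3 ≈ -0.4391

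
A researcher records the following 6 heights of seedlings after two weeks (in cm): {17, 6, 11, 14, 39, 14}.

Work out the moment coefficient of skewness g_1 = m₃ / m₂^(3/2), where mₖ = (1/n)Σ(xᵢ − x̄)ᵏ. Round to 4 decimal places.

x̄ = (17 + 6 + 11 + 14 + 39 + 14) / 6 = 16.8333
deviations (xᵢ − x̄): 0.1667, -10.8333, -5.8333, -2.8333, 22.1667, -2.8333
Σ(xᵢ − x̄)² = 658.8333 ⇒ m₂ = 658.8333/6 = 109.80556
Σ(xᵢ − x̄)³ = 9376.4444 ⇒ m₃ = 9376.4444/6 = 1562.74074
m₂^(3/2) = 109.80556^(1.5) = 1150.63206
g_1 = m₃ / m₂^(3/2) = 1562.74074 / 1150.63206 ≈ 1.3582

1.3582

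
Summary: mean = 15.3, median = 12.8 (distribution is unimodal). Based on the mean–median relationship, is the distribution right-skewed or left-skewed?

mean − median = 15.3 − 12.8 = 2.5
mean > median ⇒ the longer tail is on the right ⇒ right-skewed (positively skewed).

right-skewed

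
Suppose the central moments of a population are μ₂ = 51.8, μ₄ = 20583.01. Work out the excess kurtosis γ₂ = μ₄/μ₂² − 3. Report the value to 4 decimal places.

4.6710

μ₂² = 51.8² = 2683.24000
μ₄/μ₂² = 20583.01 / 2683.24000 = 7.67095
γ₂ = 7.67095 − 3 ≈ 4.6710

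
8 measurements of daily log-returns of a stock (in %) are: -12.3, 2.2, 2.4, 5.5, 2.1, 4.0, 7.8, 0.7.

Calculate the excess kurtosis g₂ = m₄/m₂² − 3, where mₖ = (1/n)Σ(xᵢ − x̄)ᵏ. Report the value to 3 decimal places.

x̄ = 1.5500
Σ(xᵢ − x̄)² = 254.6600 ⇒ m₂ = 31.83250
Σ(xᵢ − x̄)⁴ = 38602.5325 ⇒ m₄ = 4825.31656
m₂² = 1013.30806
g₂ = m₄/m₂² − 3 = 4.76194 − 3 ≈ 1.762

1.762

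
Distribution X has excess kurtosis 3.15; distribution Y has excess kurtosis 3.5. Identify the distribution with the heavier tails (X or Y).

Y

Higher excess kurtosis ⇒ heavier tails relative to the normal distribution.
3.15 vs 3.5: the larger is 3.5, so Y has heavier tails.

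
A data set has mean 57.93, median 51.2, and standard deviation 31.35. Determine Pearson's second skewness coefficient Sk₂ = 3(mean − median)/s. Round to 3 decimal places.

0.644

Sk₂ = 3(57.93 − 51.2) / 31.35 = 3 × 6.7300 / 31.35
    = 20.1900 / 31.35 ≈ 0.644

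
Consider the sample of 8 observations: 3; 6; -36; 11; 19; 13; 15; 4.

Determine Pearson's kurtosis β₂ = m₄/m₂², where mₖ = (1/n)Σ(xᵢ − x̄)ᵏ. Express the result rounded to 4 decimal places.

x̄ = 4.3750
Σ(xᵢ − x̄)² = 2079.8750 ⇒ m₂ = 259.98438
Σ(xᵢ − x̄)⁴ = 2723322.8691 ⇒ m₄ = 340415.35864
m₂² = 67591.87524
β₂ = m₄/m₂² = 340415.35864 / 67591.87524 ≈ 5.0363

5.0363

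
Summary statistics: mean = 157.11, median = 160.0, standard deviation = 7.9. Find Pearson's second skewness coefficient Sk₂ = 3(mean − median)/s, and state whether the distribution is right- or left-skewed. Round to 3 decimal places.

-1.097, left-skewed

Sk₂ = 3(157.11 − 160.0) / 7.9 = 3 × -2.8900 / 7.9
    = -8.6700 / 7.9 ≈ -1.097
Sk₂ < 0 ⇒ mean < median ⇒ left-skewed (negative skew).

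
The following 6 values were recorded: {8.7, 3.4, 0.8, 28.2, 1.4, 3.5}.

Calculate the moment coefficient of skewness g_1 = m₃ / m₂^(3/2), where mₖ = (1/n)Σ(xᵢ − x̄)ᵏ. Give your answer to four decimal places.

1.5297

x̄ = (8.7 + 3.4 + 0.8 + 28.2 + 1.4 + 3.5) / 6 = 7.6667
deviations (xᵢ − x̄): 1.0333, -4.2667, -6.8667, 20.5333, -6.2667, -4.1667
Σ(xᵢ − x̄)² = 544.6733 ⇒ m₂ = 544.6733/6 = 90.77889
Σ(xᵢ − x̄)³ = 7938.4416 ⇒ m₃ = 7938.4416/6 = 1323.07359
m₂^(3/2) = 90.77889^(1.5) = 864.92270
g_1 = m₃ / m₂^(3/2) = 1323.07359 / 864.92270 ≈ 1.5297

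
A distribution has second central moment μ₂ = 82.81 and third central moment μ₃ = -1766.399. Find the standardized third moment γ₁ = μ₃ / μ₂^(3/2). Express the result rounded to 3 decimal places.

σ = √μ₂ = √82.81 = 9.10000
σ³ = μ₂^(3/2) = 753.57100
γ₁ = μ₃/σ³ = -1766.399 / 753.57100 ≈ -2.344

-2.344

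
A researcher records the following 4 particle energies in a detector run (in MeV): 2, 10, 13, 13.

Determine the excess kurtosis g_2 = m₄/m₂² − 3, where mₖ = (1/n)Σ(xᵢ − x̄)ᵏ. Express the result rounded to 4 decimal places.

-0.8880

x̄ = 9.5000
Σ(xᵢ − x̄)² = 81.0000 ⇒ m₂ = 20.25000
Σ(xᵢ − x̄)⁴ = 3464.2500 ⇒ m₄ = 866.06250
m₂² = 410.06250
g_2 = m₄/m₂² − 3 = 2.11203 − 3 ≈ -0.8880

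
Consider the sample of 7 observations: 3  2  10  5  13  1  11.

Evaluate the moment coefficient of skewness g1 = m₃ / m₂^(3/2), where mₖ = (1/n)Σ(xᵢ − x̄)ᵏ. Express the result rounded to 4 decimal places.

x̄ = (3 + 2 + 10 + 5 + 13 + 1 + 11) / 7 = 6.4286
deviations (xᵢ − x̄): -3.4286, -4.4286, 3.5714, -1.4286, 6.5714, -5.4286, 4.5714
Σ(xᵢ − x̄)² = 139.7143 ⇒ m₂ = 139.7143/7 = 19.95918
Σ(xᵢ − x̄)³ = 134.8163 ⇒ m₃ = 134.8163/7 = 19.25948
m₂^(3/2) = 19.95918^(1.5) = 89.16905
g1 = m₃ / m₂^(3/2) = 19.25948 / 89.16905 ≈ 0.2160

0.2160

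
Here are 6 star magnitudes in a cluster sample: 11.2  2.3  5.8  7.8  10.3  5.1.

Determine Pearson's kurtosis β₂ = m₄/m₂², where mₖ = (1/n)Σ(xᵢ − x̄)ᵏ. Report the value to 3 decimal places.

1.774

x̄ = 7.0833
Σ(xᵢ − x̄)² = 56.2683 ⇒ m₂ = 9.37806
Σ(xᵢ − x̄)⁴ = 936.2148 ⇒ m₄ = 156.03580
m₂² = 87.94793
β₂ = m₄/m₂² = 156.03580 / 87.94793 ≈ 1.774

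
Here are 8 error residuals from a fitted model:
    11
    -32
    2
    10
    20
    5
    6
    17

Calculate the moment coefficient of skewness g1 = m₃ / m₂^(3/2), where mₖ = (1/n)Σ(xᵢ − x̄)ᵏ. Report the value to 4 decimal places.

x̄ = (11 - 32 + 2 + 10 + 20 + 5 + 6 + 17) / 8 = 4.8750
deviations (xᵢ − x̄): 6.1250, -36.8750, -2.8750, 5.1250, 15.1250, 0.1250, 1.1250, 12.1250
Σ(xᵢ − x̄)² = 1808.8750 ⇒ m₂ = 1808.8750/8 = 226.10938
Σ(xᵢ − x̄)³ = -44556.6563 ⇒ m₃ = -44556.6563/8 = -5569.58203
m₂^(3/2) = 226.10938^(1.5) = 3399.99168
g1 = m₃ / m₂^(3/2) = -5569.58203 / 3399.99168 ≈ -1.6381

-1.6381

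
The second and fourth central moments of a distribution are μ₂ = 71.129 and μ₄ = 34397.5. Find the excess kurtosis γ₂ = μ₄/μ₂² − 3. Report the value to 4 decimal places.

μ₂² = 71.129² = 5059.33464
μ₄/μ₂² = 34397.5 / 5059.33464 = 6.79882
γ₂ = 6.79882 − 3 ≈ 3.7988

3.7988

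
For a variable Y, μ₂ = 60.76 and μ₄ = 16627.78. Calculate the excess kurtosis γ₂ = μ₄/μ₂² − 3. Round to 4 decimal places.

μ₂² = 60.76² = 3691.77760
μ₄/μ₂² = 16627.78 / 3691.77760 = 4.50400
γ₂ = 4.50400 − 3 ≈ 1.5040

1.5040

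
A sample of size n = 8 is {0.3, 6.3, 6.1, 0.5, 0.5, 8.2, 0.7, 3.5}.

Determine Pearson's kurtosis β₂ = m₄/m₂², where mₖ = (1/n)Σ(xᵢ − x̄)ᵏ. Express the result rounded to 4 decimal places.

x̄ = 3.2625
Σ(xᵢ − x̄)² = 72.3188 ⇒ m₂ = 9.03984
Σ(xᵢ − x̄)⁴ = 980.9057 ⇒ m₄ = 122.61321
m₂² = 81.71878
β₂ = m₄/m₂² = 122.61321 / 81.71878 ≈ 1.5004

1.5004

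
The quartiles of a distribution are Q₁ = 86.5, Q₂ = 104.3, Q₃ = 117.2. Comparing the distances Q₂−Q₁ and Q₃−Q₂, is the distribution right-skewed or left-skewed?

Q₂ − Q₁ = 17.8;  Q₃ − Q₂ = 12.9
Q₂ − Q₁ > Q₃ − Q₂ ⇒ the lower half is more spread out ⇒ left-skewed.

left-skewed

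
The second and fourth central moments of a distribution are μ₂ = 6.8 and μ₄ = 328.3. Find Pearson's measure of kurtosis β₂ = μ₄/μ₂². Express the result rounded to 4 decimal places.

7.0999

μ₂² = 6.8² = 46.24000
μ₄/μ₂² = 328.3 / 46.24000 = 7.09991
β₂ ≈ 7.0999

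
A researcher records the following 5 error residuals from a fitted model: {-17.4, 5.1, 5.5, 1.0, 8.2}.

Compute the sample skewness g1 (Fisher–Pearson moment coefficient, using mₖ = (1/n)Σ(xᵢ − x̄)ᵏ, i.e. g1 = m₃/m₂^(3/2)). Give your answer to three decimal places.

x̄ = (-17.4 + 5.1 + 5.5 + 1.0 + 8.2) / 5 = 0.4800
deviations (xᵢ − x̄): -17.8800, 4.6200, 5.0200, 0.5200, 7.7200
Σ(xᵢ − x̄)² = 426.1080 ⇒ m₂ = 426.1080/5 = 85.22160
Σ(xᵢ − x̄)³ = -5030.7785 ⇒ m₃ = -5030.7785/5 = -1006.15570
m₂^(3/2) = 85.22160^(1.5) = 786.72785
g1 = m₃ / m₂^(3/2) = -1006.15570 / 786.72785 ≈ -1.279

-1.279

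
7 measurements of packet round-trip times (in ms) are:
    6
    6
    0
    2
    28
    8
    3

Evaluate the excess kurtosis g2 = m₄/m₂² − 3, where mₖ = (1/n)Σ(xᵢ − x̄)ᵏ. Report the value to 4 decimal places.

1.4285

x̄ = 7.5714
Σ(xᵢ − x̄)² = 531.7143 ⇒ m₂ = 75.95918
Σ(xᵢ − x̄)⁴ = 178860.2507 ⇒ m₄ = 25551.46439
m₂² = 5769.79758
g2 = m₄/m₂² − 3 = 4.42849 − 3 ≈ 1.4285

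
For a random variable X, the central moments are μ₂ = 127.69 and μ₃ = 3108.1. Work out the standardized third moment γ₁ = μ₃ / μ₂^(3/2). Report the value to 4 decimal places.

2.1541

σ = √μ₂ = √127.69 = 11.30000
σ³ = μ₂^(3/2) = 1442.89700
γ₁ = μ₃/σ³ = 3108.1 / 1442.89700 ≈ 2.1541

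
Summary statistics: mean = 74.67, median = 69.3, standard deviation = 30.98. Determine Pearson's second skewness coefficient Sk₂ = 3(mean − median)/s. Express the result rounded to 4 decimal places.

Sk₂ = 3(74.67 − 69.3) / 30.98 = 3 × 5.3700 / 30.98
    = 16.1100 / 30.98 ≈ 0.5200

0.5200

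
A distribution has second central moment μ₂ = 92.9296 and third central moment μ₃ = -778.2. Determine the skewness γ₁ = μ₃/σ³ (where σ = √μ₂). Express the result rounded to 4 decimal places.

-0.8687

σ = √μ₂ = √92.9296 = 9.64000
σ³ = μ₂^(3/2) = 895.84134
γ₁ = μ₃/σ³ = -778.2 / 895.84134 ≈ -0.8687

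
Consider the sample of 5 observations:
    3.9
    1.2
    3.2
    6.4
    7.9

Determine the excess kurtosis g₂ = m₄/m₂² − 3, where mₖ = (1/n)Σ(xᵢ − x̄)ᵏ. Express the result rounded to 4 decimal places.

x̄ = 4.5200
Σ(xᵢ − x̄)² = 28.1080 ⇒ m₂ = 5.62160
Σ(xᵢ − x̄)⁴ = 267.6859 ⇒ m₄ = 53.53718
m₂² = 31.60239
g₂ = m₄/m₂² − 3 = 1.69409 − 3 ≈ -1.3059

-1.3059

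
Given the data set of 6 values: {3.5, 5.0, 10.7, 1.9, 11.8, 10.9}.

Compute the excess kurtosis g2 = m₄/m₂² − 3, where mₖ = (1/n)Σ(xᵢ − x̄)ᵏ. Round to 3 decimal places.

-1.770

x̄ = 7.3000
Σ(xᵢ − x̄)² = 93.6600 ⇒ m₂ = 15.61000
Σ(xᵢ − x̄)⁴ = 1798.4610 ⇒ m₄ = 299.74350
m₂² = 243.67210
g2 = m₄/m₂² − 3 = 1.23011 − 3 ≈ -1.770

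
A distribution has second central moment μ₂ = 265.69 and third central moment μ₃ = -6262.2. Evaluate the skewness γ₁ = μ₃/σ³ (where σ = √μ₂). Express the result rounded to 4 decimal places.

σ = √μ₂ = √265.69 = 16.30000
σ³ = μ₂^(3/2) = 4330.74700
γ₁ = μ₃/σ³ = -6262.2 / 4330.74700 ≈ -1.4460

-1.4460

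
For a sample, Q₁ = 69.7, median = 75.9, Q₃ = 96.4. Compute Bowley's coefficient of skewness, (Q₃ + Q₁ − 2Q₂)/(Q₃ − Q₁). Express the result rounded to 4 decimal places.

numerator: Q₃ + Q₁ − 2Q₂ = 96.4 + 69.7 − 2×75.9 = 14.3000
denominator: Q₃ − Q₁ = 96.4 − 69.7 = 26.7000
Bowley skewness = 14.3000 / 26.7000 ≈ 0.5356

0.5356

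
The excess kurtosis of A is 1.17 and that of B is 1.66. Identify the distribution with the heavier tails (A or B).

B

Higher excess kurtosis ⇒ heavier tails relative to the normal distribution.
1.17 vs 1.66: the larger is 1.66, so B has heavier tails.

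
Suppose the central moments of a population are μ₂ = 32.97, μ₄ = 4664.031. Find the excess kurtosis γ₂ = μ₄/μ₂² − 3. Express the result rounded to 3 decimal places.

μ₂² = 32.97² = 1087.02090
μ₄/μ₂² = 4664.031 / 1087.02090 = 4.29065
γ₂ = 4.29065 − 3 ≈ 1.291

1.291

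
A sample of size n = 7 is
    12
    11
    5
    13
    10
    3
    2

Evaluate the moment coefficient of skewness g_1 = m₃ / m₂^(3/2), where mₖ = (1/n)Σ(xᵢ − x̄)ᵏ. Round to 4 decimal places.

-0.2759

x̄ = (12 + 11 + 5 + 13 + 10 + 3 + 2) / 7 = 8.0000
deviations (xᵢ − x̄): 4.0000, 3.0000, -3.0000, 5.0000, 2.0000, -5.0000, -6.0000
Σ(xᵢ − x̄)² = 124.0000 ⇒ m₂ = 124.0000/7 = 17.71429
Σ(xᵢ − x̄)³ = -144.0000 ⇒ m₃ = -144.0000/7 = -20.57143
m₂^(3/2) = 17.71429^(1.5) = 74.55649
g_1 = m₃ / m₂^(3/2) = -20.57143 / 74.55649 ≈ -0.2759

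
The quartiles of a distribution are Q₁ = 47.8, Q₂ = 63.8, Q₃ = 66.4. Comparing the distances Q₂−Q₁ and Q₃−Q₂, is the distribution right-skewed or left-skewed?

left-skewed

Q₂ − Q₁ = 16.0;  Q₃ − Q₂ = 2.6
Q₂ − Q₁ > Q₃ − Q₂ ⇒ the lower half is more spread out ⇒ left-skewed.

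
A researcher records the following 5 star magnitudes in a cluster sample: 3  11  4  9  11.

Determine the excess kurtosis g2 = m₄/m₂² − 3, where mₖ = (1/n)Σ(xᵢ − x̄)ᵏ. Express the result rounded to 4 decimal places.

-1.7348

x̄ = 7.6000
Σ(xᵢ − x̄)² = 59.2000 ⇒ m₂ = 11.84000
Σ(xᵢ − x̄)⁴ = 886.8160 ⇒ m₄ = 177.36320
m₂² = 140.18560
g2 = m₄/m₂² − 3 = 1.26520 − 3 ≈ -1.7348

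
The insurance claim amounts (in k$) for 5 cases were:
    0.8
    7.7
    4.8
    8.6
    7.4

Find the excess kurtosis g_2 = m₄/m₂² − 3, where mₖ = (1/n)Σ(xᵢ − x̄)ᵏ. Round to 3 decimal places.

x̄ = 5.8600
Σ(xᵢ − x̄)² = 39.9920 ⇒ m₂ = 7.99840
Σ(xᵢ − x̄)⁴ = 730.2576 ⇒ m₄ = 146.05153
m₂² = 63.97440
g_2 = m₄/m₂² − 3 = 2.28297 − 3 ≈ -0.717

-0.717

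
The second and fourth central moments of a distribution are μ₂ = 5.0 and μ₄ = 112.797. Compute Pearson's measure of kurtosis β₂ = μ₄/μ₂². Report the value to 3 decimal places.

4.512

μ₂² = 5.0² = 25.00000
μ₄/μ₂² = 112.797 / 25.00000 = 4.51188
β₂ ≈ 4.512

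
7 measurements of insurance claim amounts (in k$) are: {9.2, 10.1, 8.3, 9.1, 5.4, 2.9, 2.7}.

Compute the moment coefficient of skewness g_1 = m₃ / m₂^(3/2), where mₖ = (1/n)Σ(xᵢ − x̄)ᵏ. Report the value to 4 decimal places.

x̄ = (9.2 + 10.1 + 8.3 + 9.1 + 5.4 + 2.9 + 2.7) / 7 = 6.8143
deviations (xᵢ − x̄): 2.3857, 3.2857, 1.4857, 2.2857, -1.4143, -3.9143, -4.1143
Σ(xᵢ − x̄)² = 58.1686 ⇒ m₂ = 58.1686/7 = 8.30980
Σ(xᵢ − x̄)³ = -68.1740 ⇒ m₃ = -68.1740/7 = -9.73914
m₂^(3/2) = 8.30980^(1.5) = 23.95441
g_1 = m₃ / m₂^(3/2) = -9.73914 / 23.95441 ≈ -0.4066

-0.4066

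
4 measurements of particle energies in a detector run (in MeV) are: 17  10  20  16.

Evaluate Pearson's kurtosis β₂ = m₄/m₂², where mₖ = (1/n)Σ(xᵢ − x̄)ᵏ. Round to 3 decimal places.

2.044

x̄ = 15.7500
Σ(xᵢ − x̄)² = 52.7500 ⇒ m₂ = 13.18750
Σ(xᵢ − x̄)⁴ = 1421.8281 ⇒ m₄ = 355.45703
m₂² = 173.91016
β₂ = m₄/m₂² = 355.45703 / 173.91016 ≈ 2.044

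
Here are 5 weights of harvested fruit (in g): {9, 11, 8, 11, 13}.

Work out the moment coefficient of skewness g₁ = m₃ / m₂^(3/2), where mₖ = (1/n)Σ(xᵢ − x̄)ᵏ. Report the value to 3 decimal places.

0.054

x̄ = (9 + 11 + 8 + 11 + 13) / 5 = 10.4000
deviations (xᵢ − x̄): -1.4000, 0.6000, -2.4000, 0.6000, 2.6000
Σ(xᵢ − x̄)² = 15.2000 ⇒ m₂ = 15.2000/5 = 3.04000
Σ(xᵢ − x̄)³ = 1.4400 ⇒ m₃ = 1.4400/5 = 0.28800
m₂^(3/2) = 3.04000^(1.5) = 5.30042
g₁ = m₃ / m₂^(3/2) = 0.28800 / 5.30042 ≈ 0.054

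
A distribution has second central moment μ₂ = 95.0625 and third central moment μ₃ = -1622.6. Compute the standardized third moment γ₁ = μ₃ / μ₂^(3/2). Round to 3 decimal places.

σ = √μ₂ = √95.0625 = 9.75000
σ³ = μ₂^(3/2) = 926.85938
γ₁ = μ₃/σ³ = -1622.6 / 926.85938 ≈ -1.751

-1.751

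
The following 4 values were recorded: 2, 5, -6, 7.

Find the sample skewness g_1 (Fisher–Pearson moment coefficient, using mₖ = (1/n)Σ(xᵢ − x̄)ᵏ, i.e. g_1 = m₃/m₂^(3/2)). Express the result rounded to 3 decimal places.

-0.742

x̄ = (2 + 5 - 6 + 7) / 4 = 2.0000
deviations (xᵢ − x̄): 0.0000, 3.0000, -8.0000, 5.0000
Σ(xᵢ − x̄)² = 98.0000 ⇒ m₂ = 98.0000/4 = 24.50000
Σ(xᵢ − x̄)³ = -360.0000 ⇒ m₃ = -360.0000/4 = -90.00000
m₂^(3/2) = 24.50000^(1.5) = 121.26881
g_1 = m₃ / m₂^(3/2) = -90.00000 / 121.26881 ≈ -0.742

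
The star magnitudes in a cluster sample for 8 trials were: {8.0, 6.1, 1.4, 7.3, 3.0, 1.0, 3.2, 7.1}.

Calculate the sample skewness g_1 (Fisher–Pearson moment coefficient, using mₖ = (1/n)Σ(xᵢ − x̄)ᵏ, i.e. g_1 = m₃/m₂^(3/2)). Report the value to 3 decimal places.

x̄ = (8.0 + 6.1 + 1.4 + 7.3 + 3.0 + 1.0 + 3.2 + 7.1) / 8 = 4.6375
deviations (xᵢ − x̄): 3.3625, 1.4625, -3.2375, 2.6625, -1.6375, -3.6375, -1.4375, 2.4625
Σ(xᵢ − x̄)² = 55.0588 ⇒ m₂ = 55.0588/8 = 6.88234
Σ(xᵢ − x̄)³ = -14.4715 ⇒ m₃ = -14.4715/8 = -1.80894
m₂^(3/2) = 6.88234^(1.5) = 18.05529
g_1 = m₃ / m₂^(3/2) = -1.80894 / 18.05529 ≈ -0.100

-0.100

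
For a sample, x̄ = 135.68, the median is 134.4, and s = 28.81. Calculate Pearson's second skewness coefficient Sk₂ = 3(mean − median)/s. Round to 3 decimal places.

0.133

Sk₂ = 3(135.68 − 134.4) / 28.81 = 3 × 1.2800 / 28.81
    = 3.8400 / 28.81 ≈ 0.133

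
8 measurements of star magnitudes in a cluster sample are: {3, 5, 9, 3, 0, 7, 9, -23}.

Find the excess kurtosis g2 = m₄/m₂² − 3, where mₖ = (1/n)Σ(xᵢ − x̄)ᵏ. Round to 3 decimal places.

2.163

x̄ = 1.6250
Σ(xᵢ − x̄)² = 761.8750 ⇒ m₂ = 95.23438
Σ(xᵢ − x̄)⁴ = 374604.8066 ⇒ m₄ = 46825.60083
m₂² = 9069.58618
g2 = m₄/m₂² − 3 = 5.16293 − 3 ≈ 2.163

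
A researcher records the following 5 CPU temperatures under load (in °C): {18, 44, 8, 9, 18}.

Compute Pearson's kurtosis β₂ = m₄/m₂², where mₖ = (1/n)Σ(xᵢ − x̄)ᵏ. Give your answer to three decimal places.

2.750

x̄ = 19.4000
Σ(xᵢ − x̄)² = 847.2000 ⇒ m₂ = 169.44000
Σ(xᵢ − x̄)⁴ = 394814.4960 ⇒ m₄ = 78962.89920
m₂² = 28709.91360
β₂ = m₄/m₂² = 78962.89920 / 28709.91360 ≈ 2.750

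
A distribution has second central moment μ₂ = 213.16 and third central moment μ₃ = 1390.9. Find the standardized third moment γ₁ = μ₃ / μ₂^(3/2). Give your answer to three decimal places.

0.447

σ = √μ₂ = √213.16 = 14.60000
σ³ = μ₂^(3/2) = 3112.13600
γ₁ = μ₃/σ³ = 1390.9 / 3112.13600 ≈ 0.447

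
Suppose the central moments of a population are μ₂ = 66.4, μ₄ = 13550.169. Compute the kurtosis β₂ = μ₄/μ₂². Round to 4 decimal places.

3.0733

μ₂² = 66.4² = 4408.96000
μ₄/μ₂² = 13550.169 / 4408.96000 = 3.07333
β₂ ≈ 3.0733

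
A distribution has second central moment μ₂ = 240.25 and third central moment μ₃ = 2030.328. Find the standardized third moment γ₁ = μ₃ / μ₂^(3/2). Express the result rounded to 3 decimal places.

σ = √μ₂ = √240.25 = 15.50000
σ³ = μ₂^(3/2) = 3723.87500
γ₁ = μ₃/σ³ = 2030.328 / 3723.87500 ≈ 0.545

0.545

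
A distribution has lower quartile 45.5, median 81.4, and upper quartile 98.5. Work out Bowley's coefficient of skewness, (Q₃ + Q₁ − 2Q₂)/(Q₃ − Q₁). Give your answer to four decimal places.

-0.3547

numerator: Q₃ + Q₁ − 2Q₂ = 98.5 + 45.5 − 2×81.4 = -18.8000
denominator: Q₃ − Q₁ = 98.5 − 45.5 = 53.0000
Bowley skewness = -18.8000 / 53.0000 ≈ -0.3547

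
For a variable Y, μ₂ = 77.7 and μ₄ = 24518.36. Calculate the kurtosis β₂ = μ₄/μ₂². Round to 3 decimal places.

μ₂² = 77.7² = 6037.29000
μ₄/μ₂² = 24518.36 / 6037.29000 = 4.06115
β₂ ≈ 4.061

4.061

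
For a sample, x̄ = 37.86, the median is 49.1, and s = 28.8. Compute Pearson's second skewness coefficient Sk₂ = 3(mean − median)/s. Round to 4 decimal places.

-1.1708

Sk₂ = 3(37.86 − 49.1) / 28.8 = 3 × -11.2400 / 28.8
    = -33.7200 / 28.8 ≈ -1.1708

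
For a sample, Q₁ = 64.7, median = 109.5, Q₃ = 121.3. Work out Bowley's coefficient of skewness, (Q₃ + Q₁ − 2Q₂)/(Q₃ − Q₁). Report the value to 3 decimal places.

-0.583

numerator: Q₃ + Q₁ − 2Q₂ = 121.3 + 64.7 − 2×109.5 = -33.0000
denominator: Q₃ − Q₁ = 121.3 − 64.7 = 56.6000
Bowley skewness = -33.0000 / 56.6000 ≈ -0.583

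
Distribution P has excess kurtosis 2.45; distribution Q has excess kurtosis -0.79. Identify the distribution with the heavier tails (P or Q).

Higher excess kurtosis ⇒ heavier tails relative to the normal distribution.
2.45 vs -0.79: the larger is 2.45, so P has heavier tails. (P is leptokurtic — heavier-than-normal tails; the other is platykurtic.)

P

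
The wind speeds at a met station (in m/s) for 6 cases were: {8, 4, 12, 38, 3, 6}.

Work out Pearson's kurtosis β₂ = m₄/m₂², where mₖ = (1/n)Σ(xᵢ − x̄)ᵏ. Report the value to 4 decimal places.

x̄ = 11.8333
Σ(xᵢ − x̄)² = 872.8333 ⇒ m₂ = 145.47222
Σ(xᵢ − x̄)⁴ = 480033.8194 ⇒ m₄ = 80005.63657
m₂² = 21162.16744
β₂ = m₄/m₂² = 80005.63657 / 21162.16744 ≈ 3.7806

3.7806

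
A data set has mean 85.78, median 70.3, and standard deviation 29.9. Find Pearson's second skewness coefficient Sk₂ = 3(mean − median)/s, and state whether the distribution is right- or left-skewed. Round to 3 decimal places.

Sk₂ = 3(85.78 − 70.3) / 29.9 = 3 × 15.4800 / 29.9
    = 46.4400 / 29.9 ≈ 1.553
Sk₂ > 0 ⇒ mean > median ⇒ right-skewed (positive skew).

1.553, right-skewed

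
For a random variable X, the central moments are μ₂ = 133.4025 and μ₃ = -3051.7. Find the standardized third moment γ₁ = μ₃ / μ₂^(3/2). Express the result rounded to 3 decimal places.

-1.981

σ = √μ₂ = √133.4025 = 11.55000
σ³ = μ₂^(3/2) = 1540.79888
γ₁ = μ₃/σ³ = -3051.7 / 1540.79888 ≈ -1.981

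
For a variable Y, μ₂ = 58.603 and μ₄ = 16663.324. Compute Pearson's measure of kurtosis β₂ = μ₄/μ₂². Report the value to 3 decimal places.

μ₂² = 58.603² = 3434.31161
μ₄/μ₂² = 16663.324 / 3434.31161 = 4.85201
β₂ ≈ 4.852

4.852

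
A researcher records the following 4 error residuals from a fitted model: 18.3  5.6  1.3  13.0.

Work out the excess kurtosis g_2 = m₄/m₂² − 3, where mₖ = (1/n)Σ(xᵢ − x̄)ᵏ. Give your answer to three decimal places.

x̄ = 9.5500
Σ(xᵢ − x̄)² = 172.1300 ⇒ m₂ = 43.03250
Σ(xᵢ − x̄)⁴ = 10879.4278 ⇒ m₄ = 2719.85696
m₂² = 1851.79606
g_2 = m₄/m₂² − 3 = 1.46877 − 3 ≈ -1.531

-1.531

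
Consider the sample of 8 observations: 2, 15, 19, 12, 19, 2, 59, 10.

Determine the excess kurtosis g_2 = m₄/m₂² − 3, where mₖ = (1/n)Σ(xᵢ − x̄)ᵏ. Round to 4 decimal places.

1.7658

x̄ = 17.2500
Σ(xᵢ − x̄)² = 2299.5000 ⇒ m₂ = 287.43750
Σ(xᵢ − x̄)⁴ = 3150004.4063 ⇒ m₄ = 393750.55078
m₂² = 82620.31641
g_2 = m₄/m₂² − 3 = 4.76578 − 3 ≈ 1.7658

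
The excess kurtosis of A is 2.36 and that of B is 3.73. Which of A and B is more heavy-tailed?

B

Higher excess kurtosis ⇒ heavier tails relative to the normal distribution.
2.36 vs 3.73: the larger is 3.73, so B has heavier tails.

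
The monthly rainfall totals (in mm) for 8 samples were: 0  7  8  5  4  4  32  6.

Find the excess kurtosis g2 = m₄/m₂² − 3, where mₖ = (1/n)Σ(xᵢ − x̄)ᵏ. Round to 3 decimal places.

x̄ = 8.2500
Σ(xᵢ − x̄)² = 685.5000 ⇒ m₂ = 85.68750
Σ(xᵢ − x̄)⁴ = 323591.1563 ⇒ m₄ = 40448.89453
m₂² = 7342.34766
g2 = m₄/m₂² − 3 = 5.50899 − 3 ≈ 2.509

2.509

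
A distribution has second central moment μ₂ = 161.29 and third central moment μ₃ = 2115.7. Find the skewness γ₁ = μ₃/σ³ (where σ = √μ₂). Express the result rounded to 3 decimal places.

σ = √μ₂ = √161.29 = 12.70000
σ³ = μ₂^(3/2) = 2048.38300
γ₁ = μ₃/σ³ = 2115.7 / 2048.38300 ≈ 1.033

1.033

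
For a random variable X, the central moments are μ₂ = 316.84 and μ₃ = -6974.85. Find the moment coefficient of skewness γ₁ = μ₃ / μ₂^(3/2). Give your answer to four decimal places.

-1.2367

σ = √μ₂ = √316.84 = 17.80000
σ³ = μ₂^(3/2) = 5639.75200
γ₁ = μ₃/σ³ = -6974.85 / 5639.75200 ≈ -1.2367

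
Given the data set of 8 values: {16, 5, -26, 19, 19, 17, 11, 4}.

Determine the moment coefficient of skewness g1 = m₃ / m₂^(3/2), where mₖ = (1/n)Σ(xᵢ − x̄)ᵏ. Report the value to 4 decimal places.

x̄ = (16 + 5 - 26 + 19 + 19 + 17 + 11 + 4) / 8 = 8.1250
deviations (xᵢ − x̄): 7.8750, -3.1250, -34.1250, 10.8750, 10.8750, 8.8750, 2.8750, -4.1250
Σ(xᵢ − x̄)² = 1576.8750 ⇒ m₂ = 1576.8750/8 = 197.10938
Σ(xᵢ − x̄)³ = -36056.3438 ⇒ m₃ = -36056.3438/8 = -4507.04297
m₂^(3/2) = 197.10938^(1.5) = 2767.32981
g1 = m₃ / m₂^(3/2) = -4507.04297 / 2767.32981 ≈ -1.6287

-1.6287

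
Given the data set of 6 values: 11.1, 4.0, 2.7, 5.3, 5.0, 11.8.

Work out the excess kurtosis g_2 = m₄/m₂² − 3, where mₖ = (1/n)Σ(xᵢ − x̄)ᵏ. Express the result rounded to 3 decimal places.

-1.446

x̄ = 6.6500
Σ(xᵢ − x̄)² = 73.4950 ⇒ m₂ = 12.24917
Σ(xᵢ − x̄)⁴ = 1399.0690 ⇒ m₄ = 233.17817
m₂² = 150.04208
g_2 = m₄/m₂² − 3 = 1.55409 − 3 ≈ -1.446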